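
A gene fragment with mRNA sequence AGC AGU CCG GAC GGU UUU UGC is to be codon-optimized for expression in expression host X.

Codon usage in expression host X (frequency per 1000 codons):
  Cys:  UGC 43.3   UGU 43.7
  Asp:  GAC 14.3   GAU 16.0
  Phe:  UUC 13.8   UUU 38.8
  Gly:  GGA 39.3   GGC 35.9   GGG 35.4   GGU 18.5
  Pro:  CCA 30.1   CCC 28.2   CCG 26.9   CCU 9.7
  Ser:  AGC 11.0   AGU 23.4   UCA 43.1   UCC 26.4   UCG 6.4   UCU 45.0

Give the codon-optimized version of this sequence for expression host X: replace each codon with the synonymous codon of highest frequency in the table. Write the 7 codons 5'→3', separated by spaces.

UCU UCU CCA GAU GGA UUU UGU

Codon 1 (Ser): best is UCU at 45.0.
Codon 2 (Ser): best is UCU at 45.0.
Codon 3 (Pro): best is CCA at 30.1.
Codon 4 (Asp): best is GAU at 16.0.
Codon 5 (Gly): best is GGA at 39.3.
Codon 6 (Phe): best is UUU at 38.8.
Codon 7 (Cys): best is UGU at 43.7.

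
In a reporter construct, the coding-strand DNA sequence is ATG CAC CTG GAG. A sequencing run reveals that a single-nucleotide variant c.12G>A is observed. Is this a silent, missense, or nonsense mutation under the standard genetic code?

silent

Position 12 falls in codon 4: GAG → Glu.
After the substitution the codon is GAA → Glu.
Both encode Glu, so the change is synonymous.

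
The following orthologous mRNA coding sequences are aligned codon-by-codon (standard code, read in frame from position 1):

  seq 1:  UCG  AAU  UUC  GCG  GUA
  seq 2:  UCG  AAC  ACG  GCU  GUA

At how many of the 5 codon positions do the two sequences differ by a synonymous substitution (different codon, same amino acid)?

2

Codon 1: UCG Ser / UCG Ser — identical.
Codon 2: AAU Asn / AAC Asn — synonymous.
Codon 3: UUC Phe / ACG Thr — nonsynonymous.
Codon 4: GCG Ala / GCU Ala — synonymous.
Codon 5: GUA Val / GUA Val — identical.
Synonymous differences: 2.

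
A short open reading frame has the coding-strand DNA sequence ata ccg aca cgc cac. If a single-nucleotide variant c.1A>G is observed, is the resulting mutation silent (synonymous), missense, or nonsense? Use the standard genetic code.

Position 1 falls in codon 1: ATA → Ile.
After the substitution the codon is GTA → Val.
Ile ≠ Val, so this is a missense mutation.

missense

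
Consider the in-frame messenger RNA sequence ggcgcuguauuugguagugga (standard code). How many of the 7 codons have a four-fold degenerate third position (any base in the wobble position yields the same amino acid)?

Codon 1 GGC (Gly): third position 4-fold.
Codon 2 GCU (Ala): third position 4-fold.
Codon 3 GUA (Val): third position 4-fold.
Codon 4 UUU (Phe): third position 2-fold.
Codon 5 GGU (Gly): third position 4-fold.
Codon 6 AGU (Ser): third position 2-fold.
Codon 7 GGA (Gly): third position 4-fold.
Four-fold degenerate third positions: 5.

5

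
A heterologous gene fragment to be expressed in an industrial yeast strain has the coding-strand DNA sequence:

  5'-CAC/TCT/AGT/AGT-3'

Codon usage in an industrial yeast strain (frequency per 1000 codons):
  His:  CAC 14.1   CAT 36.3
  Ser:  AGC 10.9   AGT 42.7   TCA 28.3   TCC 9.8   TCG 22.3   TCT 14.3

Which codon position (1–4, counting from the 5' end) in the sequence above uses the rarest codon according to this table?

Codon 1 CAC (His): 14.1 per 1000.
Codon 2 TCT (Ser): 14.3 per 1000.
Codon 3 AGT (Ser): 42.7 per 1000.
Codon 4 AGT (Ser): 42.7 per 1000.
Lowest frequency is 14.1 at codon 1.

1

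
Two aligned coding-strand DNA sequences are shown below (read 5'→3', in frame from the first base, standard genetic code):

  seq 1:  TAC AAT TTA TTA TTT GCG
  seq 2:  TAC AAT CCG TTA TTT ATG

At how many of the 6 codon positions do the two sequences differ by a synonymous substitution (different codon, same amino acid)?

0

Codon 1: TAC Tyr / TAC Tyr — identical.
Codon 2: AAT Asn / AAT Asn — identical.
Codon 3: TTA Leu / CCG Pro — nonsynonymous.
Codon 4: TTA Leu / TTA Leu — identical.
Codon 5: TTT Phe / TTT Phe — identical.
Codon 6: GCG Ala / ATG Met — nonsynonymous.
Synonymous differences: 0.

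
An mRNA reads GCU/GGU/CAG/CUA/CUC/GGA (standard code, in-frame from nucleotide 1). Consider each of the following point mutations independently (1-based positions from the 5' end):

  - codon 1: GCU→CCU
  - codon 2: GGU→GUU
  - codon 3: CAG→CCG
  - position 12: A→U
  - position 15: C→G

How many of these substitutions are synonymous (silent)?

2

Codon 1: GCU (Ala) → CCU (Pro) — missense.
Codon 2: GGU (Gly) → GUU (Val) — missense.
Codon 3: CAG (Gln) → CCG (Pro) — missense.
Codon 4: CUA (Leu) → CUU (Leu) — synonymous.
Codon 5: CUC (Leu) → CUG (Leu) — synonymous.
Synonymous: 2 of 5.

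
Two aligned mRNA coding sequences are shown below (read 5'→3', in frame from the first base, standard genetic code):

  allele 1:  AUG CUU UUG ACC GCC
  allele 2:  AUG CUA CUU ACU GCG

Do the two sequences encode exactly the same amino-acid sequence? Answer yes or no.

Codon 1: AUG Met / AUG Met — identical.
Codon 2: CUU Leu / CUA Leu — synonymous.
Codon 3: UUG Leu / CUU Leu — synonymous.
Codon 4: ACC Thr / ACU Thr — synonymous.
Codon 5: GCC Ala / GCG Ala — synonymous.
Nonsynonymous differences: 0 → same protein.

yes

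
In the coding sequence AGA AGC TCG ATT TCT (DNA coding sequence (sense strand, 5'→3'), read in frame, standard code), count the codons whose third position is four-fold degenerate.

Codon 1 AGA (Arg): third position 2-fold.
Codon 2 AGC (Ser): third position 2-fold.
Codon 3 TCG (Ser): third position 4-fold.
Codon 4 ATT (Ile): third position 3-fold.
Codon 5 TCT (Ser): third position 4-fold.
Four-fold degenerate third positions: 2.

2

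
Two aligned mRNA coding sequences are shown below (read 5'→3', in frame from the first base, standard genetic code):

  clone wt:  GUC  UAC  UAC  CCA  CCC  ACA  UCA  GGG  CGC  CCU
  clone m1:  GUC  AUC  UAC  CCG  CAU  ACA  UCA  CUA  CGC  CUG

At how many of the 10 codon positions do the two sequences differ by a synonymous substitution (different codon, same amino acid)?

1

Codon 1: GUC Val / GUC Val — identical.
Codon 2: UAC Tyr / AUC Ile — nonsynonymous.
Codon 3: UAC Tyr / UAC Tyr — identical.
Codon 4: CCA Pro / CCG Pro — synonymous.
Codon 5: CCC Pro / CAU His — nonsynonymous.
Codon 6: ACA Thr / ACA Thr — identical.
Codon 7: UCA Ser / UCA Ser — identical.
Codon 8: GGG Gly / CUA Leu — nonsynonymous.
Codon 9: CGC Arg / CGC Arg — identical.
Codon 10: CCU Pro / CUG Leu — nonsynonymous.
Synonymous differences: 1.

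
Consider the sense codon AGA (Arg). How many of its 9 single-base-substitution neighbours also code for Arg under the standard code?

2

Position 1: CGA → 1 synonymous.
Position 2: none → 0 synonymous.
Position 3: AGG → 1 synonymous.
Total: 1 + 0 + 1 = 2.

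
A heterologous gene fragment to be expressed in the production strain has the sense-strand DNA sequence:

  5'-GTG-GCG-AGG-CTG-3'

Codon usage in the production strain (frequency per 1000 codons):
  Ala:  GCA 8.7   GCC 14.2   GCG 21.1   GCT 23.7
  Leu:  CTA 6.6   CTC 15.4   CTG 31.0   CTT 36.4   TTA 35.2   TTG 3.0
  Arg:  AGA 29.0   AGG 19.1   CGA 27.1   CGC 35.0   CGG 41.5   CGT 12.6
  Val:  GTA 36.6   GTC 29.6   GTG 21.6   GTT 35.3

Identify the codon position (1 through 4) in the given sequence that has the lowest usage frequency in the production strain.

Codon 1 GTG (Val): 21.6 per 1000.
Codon 2 GCG (Ala): 21.1 per 1000.
Codon 3 AGG (Arg): 19.1 per 1000.
Codon 4 CTG (Leu): 31.0 per 1000.
Lowest frequency is 19.1 at codon 3.

3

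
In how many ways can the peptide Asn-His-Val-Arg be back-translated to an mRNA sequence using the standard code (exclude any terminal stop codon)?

Asn: 2 codons.
His: 2 codons.
Val: 4 codons.
Arg: 6 codons.
2 × 2 × 4 × 6 = 96.

96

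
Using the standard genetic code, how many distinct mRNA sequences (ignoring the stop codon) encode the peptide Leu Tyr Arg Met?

72

Leu: 6 codons.
Tyr: 2 codons.
Arg: 6 codons.
Met: 1 codon.
6 × 2 × 6 × 1 = 72.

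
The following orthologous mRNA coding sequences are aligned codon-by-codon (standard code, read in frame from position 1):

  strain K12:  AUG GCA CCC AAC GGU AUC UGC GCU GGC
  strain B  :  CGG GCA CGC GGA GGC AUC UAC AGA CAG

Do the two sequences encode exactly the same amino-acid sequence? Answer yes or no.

no

Codon 1: AUG Met / CGG Arg — nonsynonymous.
Codon 2: GCA Ala / GCA Ala — identical.
Codon 3: CCC Pro / CGC Arg — nonsynonymous.
Codon 4: AAC Asn / GGA Gly — nonsynonymous.
Codon 5: GGU Gly / GGC Gly — synonymous.
Codon 6: AUC Ile / AUC Ile — identical.
Codon 7: UGC Cys / UAC Tyr — nonsynonymous.
Codon 8: GCU Ala / AGA Arg — nonsynonymous.
Codon 9: GGC Gly / CAG Gln — nonsynonymous.
Nonsynonymous differences: 6 → different protein.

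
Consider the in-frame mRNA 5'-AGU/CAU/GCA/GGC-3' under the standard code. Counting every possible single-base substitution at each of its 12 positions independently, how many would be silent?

Codon 1 (AGU, Ser): 1 synonymous substitution.
Codon 2 (CAU, His): 1 synonymous substitution.
Codon 3 (GCA, Ala): 3 synonymous substitutions.
Codon 4 (GGC, Gly): 3 synonymous substitutions.
Total: 1 + 1 + 3 + 3 = 8.

8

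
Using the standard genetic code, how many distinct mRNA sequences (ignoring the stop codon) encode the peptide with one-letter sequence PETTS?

Pro: 4 codons.
Glu: 2 codons.
Thr: 4 codons.
Thr: 4 codons.
Ser: 6 codons.
4 × 2 × 4 × 4 × 6 = 768.

768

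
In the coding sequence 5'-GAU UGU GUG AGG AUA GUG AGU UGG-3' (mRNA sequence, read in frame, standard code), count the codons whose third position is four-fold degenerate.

2

Codon 1 GAU (Asp): third position 2-fold.
Codon 2 UGU (Cys): third position 2-fold.
Codon 3 GUG (Val): third position 4-fold.
Codon 4 AGG (Arg): third position 2-fold.
Codon 5 AUA (Ile): third position 3-fold.
Codon 6 GUG (Val): third position 4-fold.
Codon 7 AGU (Ser): third position 2-fold.
Codon 8 UGG (Trp): third position 1-fold.
Four-fold degenerate third positions: 2.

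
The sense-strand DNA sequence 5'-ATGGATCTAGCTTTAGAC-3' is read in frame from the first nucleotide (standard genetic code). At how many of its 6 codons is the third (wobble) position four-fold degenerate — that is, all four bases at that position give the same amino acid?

2

Codon 1 ATG (Met): third position 1-fold.
Codon 2 GAT (Asp): third position 2-fold.
Codon 3 CTA (Leu): third position 4-fold.
Codon 4 GCT (Ala): third position 4-fold.
Codon 5 TTA (Leu): third position 2-fold.
Codon 6 GAC (Asp): third position 2-fold.
Four-fold degenerate third positions: 2.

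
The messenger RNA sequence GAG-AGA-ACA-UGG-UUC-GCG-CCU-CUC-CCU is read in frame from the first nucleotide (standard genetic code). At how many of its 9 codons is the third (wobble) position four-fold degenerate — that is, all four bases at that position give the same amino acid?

5

Codon 1 GAG (Glu): third position 2-fold.
Codon 2 AGA (Arg): third position 2-fold.
Codon 3 ACA (Thr): third position 4-fold.
Codon 4 UGG (Trp): third position 1-fold.
Codon 5 UUC (Phe): third position 2-fold.
Codon 6 GCG (Ala): third position 4-fold.
Codon 7 CCU (Pro): third position 4-fold.
Codon 8 CUC (Leu): third position 4-fold.
Codon 9 CCU (Pro): third position 4-fold.
Four-fold degenerate third positions: 5.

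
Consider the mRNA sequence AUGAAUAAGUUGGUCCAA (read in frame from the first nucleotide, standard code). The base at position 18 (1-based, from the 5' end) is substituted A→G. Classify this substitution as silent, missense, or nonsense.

silent

Position 18 falls in codon 6: CAA → Gln.
After the substitution the codon is CAG → Gln.
Both encode Gln, so the change is synonymous.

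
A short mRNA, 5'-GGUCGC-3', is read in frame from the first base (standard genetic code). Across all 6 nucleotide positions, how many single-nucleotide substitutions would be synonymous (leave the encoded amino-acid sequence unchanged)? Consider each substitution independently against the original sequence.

Codon 1 (GGU, Gly): 3 synonymous substitutions.
Codon 2 (CGC, Arg): 3 synonymous substitutions.
Total: 3 + 3 = 6.

6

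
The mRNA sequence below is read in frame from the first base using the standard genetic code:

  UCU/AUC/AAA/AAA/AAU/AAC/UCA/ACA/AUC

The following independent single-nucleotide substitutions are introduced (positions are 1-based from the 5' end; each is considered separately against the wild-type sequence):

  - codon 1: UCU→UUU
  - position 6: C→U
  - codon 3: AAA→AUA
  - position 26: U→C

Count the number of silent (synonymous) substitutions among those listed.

Codon 1: UCU (Ser) → UUU (Phe) — missense.
Codon 2: AUC (Ile) → AUU (Ile) — synonymous.
Codon 3: AAA (Lys) → AUA (Ile) — missense.
Codon 9: AUC (Ile) → ACC (Thr) — missense.
Synonymous: 1 of 4.

1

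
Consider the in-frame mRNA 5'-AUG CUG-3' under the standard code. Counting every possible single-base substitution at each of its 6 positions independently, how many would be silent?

Codon 1 (AUG, Met): 0 synonymous substitutions.
Codon 2 (CUG, Leu): 4 synonymous substitutions.
Total: 0 + 4 = 4.

4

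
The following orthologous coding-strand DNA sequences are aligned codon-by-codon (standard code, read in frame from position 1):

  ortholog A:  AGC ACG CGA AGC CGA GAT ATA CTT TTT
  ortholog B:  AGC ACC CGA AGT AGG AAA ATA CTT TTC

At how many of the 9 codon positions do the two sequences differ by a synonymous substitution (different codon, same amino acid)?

Codon 1: AGC Ser / AGC Ser — identical.
Codon 2: ACG Thr / ACC Thr — synonymous.
Codon 3: CGA Arg / CGA Arg — identical.
Codon 4: AGC Ser / AGT Ser — synonymous.
Codon 5: CGA Arg / AGG Arg — synonymous.
Codon 6: GAT Asp / AAA Lys — nonsynonymous.
Codon 7: ATA Ile / ATA Ile — identical.
Codon 8: CTT Leu / CTT Leu — identical.
Codon 9: TTT Phe / TTC Phe — synonymous.
Synonymous differences: 4.

4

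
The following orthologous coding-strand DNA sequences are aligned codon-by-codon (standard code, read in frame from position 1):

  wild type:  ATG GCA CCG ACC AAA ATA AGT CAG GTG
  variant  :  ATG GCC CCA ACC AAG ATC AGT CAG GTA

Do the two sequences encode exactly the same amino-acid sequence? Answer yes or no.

Codon 1: ATG Met / ATG Met — identical.
Codon 2: GCA Ala / GCC Ala — synonymous.
Codon 3: CCG Pro / CCA Pro — synonymous.
Codon 4: ACC Thr / ACC Thr — identical.
Codon 5: AAA Lys / AAG Lys — synonymous.
Codon 6: ATA Ile / ATC Ile — synonymous.
Codon 7: AGT Ser / AGT Ser — identical.
Codon 8: CAG Gln / CAG Gln — identical.
Codon 9: GTG Val / GTA Val — synonymous.
Nonsynonymous differences: 0 → same protein.

yes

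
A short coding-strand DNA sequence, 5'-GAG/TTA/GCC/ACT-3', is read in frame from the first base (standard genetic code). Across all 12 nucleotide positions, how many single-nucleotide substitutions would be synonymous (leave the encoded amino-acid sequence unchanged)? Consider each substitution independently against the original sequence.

Codon 1 (GAG, Glu): 1 synonymous substitution.
Codon 2 (TTA, Leu): 2 synonymous substitutions.
Codon 3 (GCC, Ala): 3 synonymous substitutions.
Codon 4 (ACT, Thr): 3 synonymous substitutions.
Total: 1 + 2 + 3 + 3 = 9.

9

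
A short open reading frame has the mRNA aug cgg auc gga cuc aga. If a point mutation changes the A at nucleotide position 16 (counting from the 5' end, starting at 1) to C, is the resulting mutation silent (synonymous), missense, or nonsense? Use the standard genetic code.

silent

Position 16 falls in codon 6: AGA → Arg.
After the substitution the codon is CGA → Arg.
Both encode Arg, so the change is synonymous.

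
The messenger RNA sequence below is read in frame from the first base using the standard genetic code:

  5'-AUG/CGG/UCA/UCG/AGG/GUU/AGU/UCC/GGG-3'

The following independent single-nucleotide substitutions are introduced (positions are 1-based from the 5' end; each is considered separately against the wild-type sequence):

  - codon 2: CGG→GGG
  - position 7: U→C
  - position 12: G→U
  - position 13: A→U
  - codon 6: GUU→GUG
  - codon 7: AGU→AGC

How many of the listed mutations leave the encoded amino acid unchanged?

Codon 2: CGG (Arg) → GGG (Gly) — missense.
Codon 3: UCA (Ser) → CCA (Pro) — missense.
Codon 4: UCG (Ser) → UCU (Ser) — synonymous.
Codon 5: AGG (Arg) → UGG (Trp) — missense.
Codon 6: GUU (Val) → GUG (Val) — synonymous.
Codon 7: AGU (Ser) → AGC (Ser) — synonymous.
Synonymous: 3 of 6.

3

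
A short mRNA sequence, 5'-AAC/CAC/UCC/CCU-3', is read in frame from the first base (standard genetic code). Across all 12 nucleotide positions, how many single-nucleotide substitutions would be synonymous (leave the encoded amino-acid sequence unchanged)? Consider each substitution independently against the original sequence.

8

Codon 1 (AAC, Asn): 1 synonymous substitution.
Codon 2 (CAC, His): 1 synonymous substitution.
Codon 3 (UCC, Ser): 3 synonymous substitutions.
Codon 4 (CCU, Pro): 3 synonymous substitutions.
Total: 1 + 1 + 3 + 3 = 8.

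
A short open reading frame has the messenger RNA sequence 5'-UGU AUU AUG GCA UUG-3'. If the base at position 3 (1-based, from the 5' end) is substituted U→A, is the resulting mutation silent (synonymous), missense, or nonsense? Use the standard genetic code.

nonsense

Position 3 falls in codon 1: UGU → Cys.
After the substitution the codon is UGA → Stop.
The new codon is a stop codon, so this is a nonsense mutation.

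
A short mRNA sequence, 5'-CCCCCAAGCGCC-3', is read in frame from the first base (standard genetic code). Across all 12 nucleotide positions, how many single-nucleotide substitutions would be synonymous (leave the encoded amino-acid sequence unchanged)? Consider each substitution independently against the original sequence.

10

Codon 1 (CCC, Pro): 3 synonymous substitutions.
Codon 2 (CCA, Pro): 3 synonymous substitutions.
Codon 3 (AGC, Ser): 1 synonymous substitution.
Codon 4 (GCC, Ala): 3 synonymous substitutions.
Total: 3 + 3 + 1 + 3 = 10.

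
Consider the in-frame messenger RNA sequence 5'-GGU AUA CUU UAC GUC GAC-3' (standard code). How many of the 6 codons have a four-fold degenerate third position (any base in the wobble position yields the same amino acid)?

3

Codon 1 GGU (Gly): third position 4-fold.
Codon 2 AUA (Ile): third position 3-fold.
Codon 3 CUU (Leu): third position 4-fold.
Codon 4 UAC (Tyr): third position 2-fold.
Codon 5 GUC (Val): third position 4-fold.
Codon 6 GAC (Asp): third position 2-fold.
Four-fold degenerate third positions: 3.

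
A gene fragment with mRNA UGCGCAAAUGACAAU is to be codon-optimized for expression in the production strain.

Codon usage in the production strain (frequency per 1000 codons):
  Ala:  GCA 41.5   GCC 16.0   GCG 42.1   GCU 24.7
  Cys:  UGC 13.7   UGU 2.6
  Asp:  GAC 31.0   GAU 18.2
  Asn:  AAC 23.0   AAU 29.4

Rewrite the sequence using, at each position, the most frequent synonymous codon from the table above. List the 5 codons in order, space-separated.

Codon 1 (Cys): best is UGC at 13.7.
Codon 2 (Ala): best is GCG at 42.1.
Codon 3 (Asn): best is AAU at 29.4.
Codon 4 (Asp): best is GAC at 31.0.
Codon 5 (Asn): best is AAU at 29.4.

UGC GCG AAU GAC AAU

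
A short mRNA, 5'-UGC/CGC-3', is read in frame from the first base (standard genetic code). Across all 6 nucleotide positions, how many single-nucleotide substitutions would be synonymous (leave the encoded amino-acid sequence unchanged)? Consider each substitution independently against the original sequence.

Codon 1 (UGC, Cys): 1 synonymous substitution.
Codon 2 (CGC, Arg): 3 synonymous substitutions.
Total: 1 + 3 = 4.

4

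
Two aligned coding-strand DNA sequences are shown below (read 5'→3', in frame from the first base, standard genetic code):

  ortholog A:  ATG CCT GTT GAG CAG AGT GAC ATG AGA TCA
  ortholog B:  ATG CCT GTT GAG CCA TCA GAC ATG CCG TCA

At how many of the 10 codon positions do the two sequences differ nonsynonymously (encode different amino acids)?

2

Codon 1: ATG Met / ATG Met — identical.
Codon 2: CCT Pro / CCT Pro — identical.
Codon 3: GTT Val / GTT Val — identical.
Codon 4: GAG Glu / GAG Glu — identical.
Codon 5: CAG Gln / CCA Pro — nonsynonymous.
Codon 6: AGT Ser / TCA Ser — synonymous.
Codon 7: GAC Asp / GAC Asp — identical.
Codon 8: ATG Met / ATG Met — identical.
Codon 9: AGA Arg / CCG Pro — nonsynonymous.
Codon 10: TCA Ser / TCA Ser — identical.
Nonsynonymous differences: 2.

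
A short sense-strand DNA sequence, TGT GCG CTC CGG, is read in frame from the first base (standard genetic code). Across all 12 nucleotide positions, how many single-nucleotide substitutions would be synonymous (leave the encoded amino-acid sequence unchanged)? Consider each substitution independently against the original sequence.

Codon 1 (TGT, Cys): 1 synonymous substitution.
Codon 2 (GCG, Ala): 3 synonymous substitutions.
Codon 3 (CTC, Leu): 3 synonymous substitutions.
Codon 4 (CGG, Arg): 4 synonymous substitutions.
Total: 1 + 3 + 3 + 4 = 11.

11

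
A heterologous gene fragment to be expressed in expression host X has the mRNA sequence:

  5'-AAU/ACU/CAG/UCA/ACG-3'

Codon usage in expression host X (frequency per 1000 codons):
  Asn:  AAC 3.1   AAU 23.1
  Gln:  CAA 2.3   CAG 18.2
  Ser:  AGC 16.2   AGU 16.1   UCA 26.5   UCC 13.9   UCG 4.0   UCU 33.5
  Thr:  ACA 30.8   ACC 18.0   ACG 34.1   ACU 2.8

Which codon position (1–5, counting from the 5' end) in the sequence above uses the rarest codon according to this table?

Codon 1 AAU (Asn): 23.1 per 1000.
Codon 2 ACU (Thr): 2.8 per 1000.
Codon 3 CAG (Gln): 18.2 per 1000.
Codon 4 UCA (Ser): 26.5 per 1000.
Codon 5 ACG (Thr): 34.1 per 1000.
Lowest frequency is 2.8 at codon 2.

2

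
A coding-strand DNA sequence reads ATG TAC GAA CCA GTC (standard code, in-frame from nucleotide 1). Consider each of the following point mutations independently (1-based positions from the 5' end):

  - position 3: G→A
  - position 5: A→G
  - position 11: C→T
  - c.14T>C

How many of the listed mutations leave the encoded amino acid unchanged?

Codon 1: ATG (Met) → ATA (Ile) — missense.
Codon 2: TAC (Tyr) → TGC (Cys) — missense.
Codon 4: CCA (Pro) → CTA (Leu) — missense.
Codon 5: GTC (Val) → GCC (Ala) — missense.
Synonymous: 0 of 4.

0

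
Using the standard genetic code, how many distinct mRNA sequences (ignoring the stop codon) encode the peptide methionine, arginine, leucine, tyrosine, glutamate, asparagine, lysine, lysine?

1152

Met: 1 codon.
Arg: 6 codons.
Leu: 6 codons.
Tyr: 2 codons.
Glu: 2 codons.
Asn: 2 codons.
Lys: 2 codons.
Lys: 2 codons.
1 × 6 × 6 × 2 × 2 × 2 × 2 × 2 = 1152.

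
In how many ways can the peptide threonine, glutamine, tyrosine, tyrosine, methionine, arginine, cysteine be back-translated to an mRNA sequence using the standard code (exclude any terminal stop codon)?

384

Thr: 4 codons.
Gln: 2 codons.
Tyr: 2 codons.
Tyr: 2 codons.
Met: 1 codon.
Arg: 6 codons.
Cys: 2 codons.
4 × 2 × 2 × 2 × 1 × 6 × 2 = 384.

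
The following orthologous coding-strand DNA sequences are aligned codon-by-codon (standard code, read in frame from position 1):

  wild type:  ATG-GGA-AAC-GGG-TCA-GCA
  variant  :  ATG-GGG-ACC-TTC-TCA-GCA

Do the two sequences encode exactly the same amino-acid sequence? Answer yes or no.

Codon 1: ATG Met / ATG Met — identical.
Codon 2: GGA Gly / GGG Gly — synonymous.
Codon 3: AAC Asn / ACC Thr — nonsynonymous.
Codon 4: GGG Gly / TTC Phe — nonsynonymous.
Codon 5: TCA Ser / TCA Ser — identical.
Codon 6: GCA Ala / GCA Ala — identical.
Nonsynonymous differences: 2 → different protein.

no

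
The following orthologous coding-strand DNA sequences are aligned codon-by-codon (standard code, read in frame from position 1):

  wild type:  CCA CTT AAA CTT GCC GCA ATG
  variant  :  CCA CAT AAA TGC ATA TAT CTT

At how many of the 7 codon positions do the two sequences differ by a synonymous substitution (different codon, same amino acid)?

0

Codon 1: CCA Pro / CCA Pro — identical.
Codon 2: CTT Leu / CAT His — nonsynonymous.
Codon 3: AAA Lys / AAA Lys — identical.
Codon 4: CTT Leu / TGC Cys — nonsynonymous.
Codon 5: GCC Ala / ATA Ile — nonsynonymous.
Codon 6: GCA Ala / TAT Tyr — nonsynonymous.
Codon 7: ATG Met / CTT Leu — nonsynonymous.
Synonymous differences: 0.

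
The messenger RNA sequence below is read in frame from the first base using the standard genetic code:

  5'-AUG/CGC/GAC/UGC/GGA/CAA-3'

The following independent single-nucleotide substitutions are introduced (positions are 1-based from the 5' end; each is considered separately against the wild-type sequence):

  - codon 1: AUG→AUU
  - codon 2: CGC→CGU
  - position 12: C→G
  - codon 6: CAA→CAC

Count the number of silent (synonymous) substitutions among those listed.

1

Codon 1: AUG (Met) → AUU (Ile) — missense.
Codon 2: CGC (Arg) → CGU (Arg) — synonymous.
Codon 4: UGC (Cys) → UGG (Trp) — missense.
Codon 6: CAA (Gln) → CAC (His) — missense.
Synonymous: 1 of 4.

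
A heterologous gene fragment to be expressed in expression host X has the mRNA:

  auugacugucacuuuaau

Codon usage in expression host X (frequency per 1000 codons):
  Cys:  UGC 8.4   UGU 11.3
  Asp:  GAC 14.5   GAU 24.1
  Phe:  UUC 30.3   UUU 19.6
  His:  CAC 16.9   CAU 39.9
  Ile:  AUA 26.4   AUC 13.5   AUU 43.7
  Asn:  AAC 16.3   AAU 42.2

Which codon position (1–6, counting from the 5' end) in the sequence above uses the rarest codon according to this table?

Codon 1 AUU (Ile): 43.7 per 1000.
Codon 2 GAC (Asp): 14.5 per 1000.
Codon 3 UGU (Cys): 11.3 per 1000.
Codon 4 CAC (His): 16.9 per 1000.
Codon 5 UUU (Phe): 19.6 per 1000.
Codon 6 AAU (Asn): 42.2 per 1000.
Lowest frequency is 11.3 at codon 3.

3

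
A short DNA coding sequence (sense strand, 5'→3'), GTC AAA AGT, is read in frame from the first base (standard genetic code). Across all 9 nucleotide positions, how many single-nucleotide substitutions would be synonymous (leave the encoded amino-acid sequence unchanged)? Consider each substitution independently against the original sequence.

Codon 1 (GTC, Val): 3 synonymous substitutions.
Codon 2 (AAA, Lys): 1 synonymous substitution.
Codon 3 (AGT, Ser): 1 synonymous substitution.
Total: 3 + 1 + 1 = 5.

5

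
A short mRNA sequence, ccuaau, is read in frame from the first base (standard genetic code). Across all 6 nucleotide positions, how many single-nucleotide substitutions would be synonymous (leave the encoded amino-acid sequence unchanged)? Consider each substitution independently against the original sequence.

Codon 1 (CCU, Pro): 3 synonymous substitutions.
Codon 2 (AAU, Asn): 1 synonymous substitution.
Total: 3 + 1 = 4.

4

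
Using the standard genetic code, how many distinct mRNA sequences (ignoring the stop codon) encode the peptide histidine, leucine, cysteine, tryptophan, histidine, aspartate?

His: 2 codons.
Leu: 6 codons.
Cys: 2 codons.
Trp: 1 codon.
His: 2 codons.
Asp: 2 codons.
2 × 6 × 2 × 1 × 2 × 2 = 96.

96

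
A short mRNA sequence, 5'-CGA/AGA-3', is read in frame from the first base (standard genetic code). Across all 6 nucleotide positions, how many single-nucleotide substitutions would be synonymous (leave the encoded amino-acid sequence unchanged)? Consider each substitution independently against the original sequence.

6

Codon 1 (CGA, Arg): 4 synonymous substitutions.
Codon 2 (AGA, Arg): 2 synonymous substitutions.
Total: 4 + 2 = 6.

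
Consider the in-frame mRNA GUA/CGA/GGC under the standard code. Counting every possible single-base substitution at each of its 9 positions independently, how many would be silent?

Codon 1 (GUA, Val): 3 synonymous substitutions.
Codon 2 (CGA, Arg): 4 synonymous substitutions.
Codon 3 (GGC, Gly): 3 synonymous substitutions.
Total: 3 + 4 + 3 = 10.

10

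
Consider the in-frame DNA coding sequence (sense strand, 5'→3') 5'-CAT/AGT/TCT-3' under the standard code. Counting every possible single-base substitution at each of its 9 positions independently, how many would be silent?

5

Codon 1 (CAT, His): 1 synonymous substitution.
Codon 2 (AGT, Ser): 1 synonymous substitution.
Codon 3 (TCT, Ser): 3 synonymous substitutions.
Total: 1 + 1 + 3 = 5.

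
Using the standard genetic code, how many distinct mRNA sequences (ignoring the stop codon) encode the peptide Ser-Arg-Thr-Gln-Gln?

Ser: 6 codons.
Arg: 6 codons.
Thr: 4 codons.
Gln: 2 codons.
Gln: 2 codons.
6 × 6 × 4 × 2 × 2 = 576.

576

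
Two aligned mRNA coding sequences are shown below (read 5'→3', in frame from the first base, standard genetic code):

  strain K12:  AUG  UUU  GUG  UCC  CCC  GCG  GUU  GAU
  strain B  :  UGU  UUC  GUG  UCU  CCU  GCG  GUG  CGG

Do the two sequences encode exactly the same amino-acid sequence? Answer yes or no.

Codon 1: AUG Met / UGU Cys — nonsynonymous.
Codon 2: UUU Phe / UUC Phe — synonymous.
Codon 3: GUG Val / GUG Val — identical.
Codon 4: UCC Ser / UCU Ser — synonymous.
Codon 5: CCC Pro / CCU Pro — synonymous.
Codon 6: GCG Ala / GCG Ala — identical.
Codon 7: GUU Val / GUG Val — synonymous.
Codon 8: GAU Asp / CGG Arg — nonsynonymous.
Nonsynonymous differences: 2 → different protein.

no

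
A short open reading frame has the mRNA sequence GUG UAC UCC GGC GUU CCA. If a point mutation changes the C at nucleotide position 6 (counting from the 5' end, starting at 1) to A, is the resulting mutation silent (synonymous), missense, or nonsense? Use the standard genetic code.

nonsense

Position 6 falls in codon 2: UAC → Tyr.
After the substitution the codon is UAA → Stop.
The new codon is a stop codon, so this is a nonsense mutation.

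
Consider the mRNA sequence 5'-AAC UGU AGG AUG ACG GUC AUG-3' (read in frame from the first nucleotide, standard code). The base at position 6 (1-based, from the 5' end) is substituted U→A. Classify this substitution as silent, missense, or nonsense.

nonsense

Position 6 falls in codon 2: UGU → Cys.
After the substitution the codon is UGA → Stop.
The new codon is a stop codon, so this is a nonsense mutation.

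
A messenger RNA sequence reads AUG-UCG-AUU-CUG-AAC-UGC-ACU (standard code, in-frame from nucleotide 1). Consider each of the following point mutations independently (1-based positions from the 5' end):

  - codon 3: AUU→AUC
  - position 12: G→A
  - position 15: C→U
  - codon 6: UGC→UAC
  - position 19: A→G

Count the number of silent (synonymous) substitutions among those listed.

Codon 3: AUU (Ile) → AUC (Ile) — synonymous.
Codon 4: CUG (Leu) → CUA (Leu) — synonymous.
Codon 5: AAC (Asn) → AAU (Asn) — synonymous.
Codon 6: UGC (Cys) → UAC (Tyr) — missense.
Codon 7: ACU (Thr) → GCU (Ala) — missense.
Synonymous: 3 of 5.

3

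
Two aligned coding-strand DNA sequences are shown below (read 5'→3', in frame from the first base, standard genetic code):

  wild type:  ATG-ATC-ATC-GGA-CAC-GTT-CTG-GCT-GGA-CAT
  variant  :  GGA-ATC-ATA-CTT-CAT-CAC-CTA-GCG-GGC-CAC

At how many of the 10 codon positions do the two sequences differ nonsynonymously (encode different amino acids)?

3

Codon 1: ATG Met / GGA Gly — nonsynonymous.
Codon 2: ATC Ile / ATC Ile — identical.
Codon 3: ATC Ile / ATA Ile — synonymous.
Codon 4: GGA Gly / CTT Leu — nonsynonymous.
Codon 5: CAC His / CAT His — synonymous.
Codon 6: GTT Val / CAC His — nonsynonymous.
Codon 7: CTG Leu / CTA Leu — synonymous.
Codon 8: GCT Ala / GCG Ala — synonymous.
Codon 9: GGA Gly / GGC Gly — synonymous.
Codon 10: CAT His / CAC His — synonymous.
Nonsynonymous differences: 3.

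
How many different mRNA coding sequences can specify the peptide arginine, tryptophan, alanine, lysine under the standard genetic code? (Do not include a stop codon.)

48

Arg: 6 codons.
Trp: 1 codon.
Ala: 4 codons.
Lys: 2 codons.
6 × 1 × 4 × 2 = 48.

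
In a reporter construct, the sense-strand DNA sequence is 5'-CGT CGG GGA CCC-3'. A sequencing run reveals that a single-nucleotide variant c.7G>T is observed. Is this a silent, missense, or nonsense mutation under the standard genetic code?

Position 7 falls in codon 3: GGA → Gly.
After the substitution the codon is TGA → Stop.
The new codon is a stop codon, so this is a nonsense mutation.

nonsense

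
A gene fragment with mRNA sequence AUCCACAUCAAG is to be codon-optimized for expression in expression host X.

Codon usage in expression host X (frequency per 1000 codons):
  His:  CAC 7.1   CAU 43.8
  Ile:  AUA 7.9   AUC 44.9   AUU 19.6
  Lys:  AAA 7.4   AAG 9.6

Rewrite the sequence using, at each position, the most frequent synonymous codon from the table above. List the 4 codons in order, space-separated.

Codon 1 (Ile): best is AUC at 44.9.
Codon 2 (His): best is CAU at 43.8.
Codon 3 (Ile): best is AUC at 44.9.
Codon 4 (Lys): best is AAG at 9.6.

AUC CAU AUC AAG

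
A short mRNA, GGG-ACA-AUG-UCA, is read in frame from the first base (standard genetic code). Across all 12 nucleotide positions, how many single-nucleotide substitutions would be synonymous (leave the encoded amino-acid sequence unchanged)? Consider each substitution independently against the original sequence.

Codon 1 (GGG, Gly): 3 synonymous substitutions.
Codon 2 (ACA, Thr): 3 synonymous substitutions.
Codon 3 (AUG, Met): 0 synonymous substitutions.
Codon 4 (UCA, Ser): 3 synonymous substitutions.
Total: 3 + 3 + 0 + 3 = 9.

9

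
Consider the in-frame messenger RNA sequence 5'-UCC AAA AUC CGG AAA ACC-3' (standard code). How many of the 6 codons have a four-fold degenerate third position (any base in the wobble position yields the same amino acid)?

Codon 1 UCC (Ser): third position 4-fold.
Codon 2 AAA (Lys): third position 2-fold.
Codon 3 AUC (Ile): third position 3-fold.
Codon 4 CGG (Arg): third position 4-fold.
Codon 5 AAA (Lys): third position 2-fold.
Codon 6 ACC (Thr): third position 4-fold.
Four-fold degenerate third positions: 3.

3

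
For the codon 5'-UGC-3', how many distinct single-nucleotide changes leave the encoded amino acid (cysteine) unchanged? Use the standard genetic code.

Position 1: none → 0 synonymous.
Position 2: none → 0 synonymous.
Position 3: UGU → 1 synonymous.
Total: 0 + 0 + 1 = 1.

1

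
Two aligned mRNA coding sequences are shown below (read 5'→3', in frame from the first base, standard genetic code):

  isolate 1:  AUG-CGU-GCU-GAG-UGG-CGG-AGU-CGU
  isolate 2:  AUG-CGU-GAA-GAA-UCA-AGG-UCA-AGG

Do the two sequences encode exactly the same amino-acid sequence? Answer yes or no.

Codon 1: AUG Met / AUG Met — identical.
Codon 2: CGU Arg / CGU Arg — identical.
Codon 3: GCU Ala / GAA Glu — nonsynonymous.
Codon 4: GAG Glu / GAA Glu — synonymous.
Codon 5: UGG Trp / UCA Ser — nonsynonymous.
Codon 6: CGG Arg / AGG Arg — synonymous.
Codon 7: AGU Ser / UCA Ser — synonymous.
Codon 8: CGU Arg / AGG Arg — synonymous.
Nonsynonymous differences: 2 → different protein.

no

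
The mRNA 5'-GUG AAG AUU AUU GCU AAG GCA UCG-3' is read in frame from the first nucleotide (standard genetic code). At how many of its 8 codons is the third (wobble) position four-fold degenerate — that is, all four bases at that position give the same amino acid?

4

Codon 1 GUG (Val): third position 4-fold.
Codon 2 AAG (Lys): third position 2-fold.
Codon 3 AUU (Ile): third position 3-fold.
Codon 4 AUU (Ile): third position 3-fold.
Codon 5 GCU (Ala): third position 4-fold.
Codon 6 AAG (Lys): third position 2-fold.
Codon 7 GCA (Ala): third position 4-fold.
Codon 8 UCG (Ser): third position 4-fold.
Four-fold degenerate third positions: 4.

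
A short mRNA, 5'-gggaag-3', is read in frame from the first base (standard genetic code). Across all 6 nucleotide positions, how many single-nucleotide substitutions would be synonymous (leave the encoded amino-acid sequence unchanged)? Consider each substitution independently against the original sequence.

4

Codon 1 (GGG, Gly): 3 synonymous substitutions.
Codon 2 (AAG, Lys): 1 synonymous substitution.
Total: 3 + 1 = 4.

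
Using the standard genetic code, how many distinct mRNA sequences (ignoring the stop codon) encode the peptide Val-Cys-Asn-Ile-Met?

Val: 4 codons.
Cys: 2 codons.
Asn: 2 codons.
Ile: 3 codons.
Met: 1 codon.
4 × 2 × 2 × 3 × 1 = 48.

48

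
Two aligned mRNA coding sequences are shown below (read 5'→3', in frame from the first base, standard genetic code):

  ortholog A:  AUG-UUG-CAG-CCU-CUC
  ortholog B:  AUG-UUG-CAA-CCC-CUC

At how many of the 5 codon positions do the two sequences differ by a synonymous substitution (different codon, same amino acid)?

Codon 1: AUG Met / AUG Met — identical.
Codon 2: UUG Leu / UUG Leu — identical.
Codon 3: CAG Gln / CAA Gln — synonymous.
Codon 4: CCU Pro / CCC Pro — synonymous.
Codon 5: CUC Leu / CUC Leu — identical.
Synonymous differences: 2.

2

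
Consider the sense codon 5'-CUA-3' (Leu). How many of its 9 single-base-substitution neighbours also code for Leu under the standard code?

Position 1: UUA → 1 synonymous.
Position 2: none → 0 synonymous.
Position 3: CUU, CUC, CUG → 3 synonymous.
Total: 1 + 0 + 3 = 4.

4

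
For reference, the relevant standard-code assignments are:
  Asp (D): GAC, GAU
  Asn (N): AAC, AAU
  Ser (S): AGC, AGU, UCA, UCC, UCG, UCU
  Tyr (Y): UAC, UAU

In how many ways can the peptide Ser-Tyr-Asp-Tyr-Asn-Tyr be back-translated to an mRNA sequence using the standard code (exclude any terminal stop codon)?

Ser: 6 codons.
Tyr: 2 codons.
Asp: 2 codons.
Tyr: 2 codons.
Asn: 2 codons.
Tyr: 2 codons.
6 × 2 × 2 × 2 × 2 × 2 = 192.

192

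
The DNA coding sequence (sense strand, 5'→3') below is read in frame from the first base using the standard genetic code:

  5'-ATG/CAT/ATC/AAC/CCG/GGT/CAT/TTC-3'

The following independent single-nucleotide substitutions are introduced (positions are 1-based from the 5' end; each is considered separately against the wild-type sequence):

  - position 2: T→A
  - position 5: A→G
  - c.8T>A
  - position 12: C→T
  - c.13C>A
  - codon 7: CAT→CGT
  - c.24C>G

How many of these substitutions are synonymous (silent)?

1

Codon 1: ATG (Met) → AAG (Lys) — missense.
Codon 2: CAT (His) → CGT (Arg) — missense.
Codon 3: ATC (Ile) → AAC (Asn) — missense.
Codon 4: AAC (Asn) → AAT (Asn) — synonymous.
Codon 5: CCG (Pro) → ACG (Thr) — missense.
Codon 7: CAT (His) → CGT (Arg) — missense.
Codon 8: TTC (Phe) → TTG (Leu) — missense.
Synonymous: 1 of 7.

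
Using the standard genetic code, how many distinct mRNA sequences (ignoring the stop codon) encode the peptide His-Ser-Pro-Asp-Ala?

384

His: 2 codons.
Ser: 6 codons.
Pro: 4 codons.
Asp: 2 codons.
Ala: 4 codons.
2 × 6 × 4 × 2 × 4 = 384.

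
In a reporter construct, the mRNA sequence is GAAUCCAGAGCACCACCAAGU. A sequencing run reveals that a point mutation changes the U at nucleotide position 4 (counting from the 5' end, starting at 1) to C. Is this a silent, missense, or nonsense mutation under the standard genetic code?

Position 4 falls in codon 2: UCC → Ser.
After the substitution the codon is CCC → Pro.
Ser ≠ Pro, so this is a missense mutation.

missense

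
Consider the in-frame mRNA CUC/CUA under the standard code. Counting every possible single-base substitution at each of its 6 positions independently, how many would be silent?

Codon 1 (CUC, Leu): 3 synonymous substitutions.
Codon 2 (CUA, Leu): 4 synonymous substitutions.
Total: 3 + 4 = 7.

7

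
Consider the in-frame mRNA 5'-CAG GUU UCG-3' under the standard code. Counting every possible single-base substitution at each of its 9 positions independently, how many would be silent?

Codon 1 (CAG, Gln): 1 synonymous substitution.
Codon 2 (GUU, Val): 3 synonymous substitutions.
Codon 3 (UCG, Ser): 3 synonymous substitutions.
Total: 1 + 3 + 3 = 7.

7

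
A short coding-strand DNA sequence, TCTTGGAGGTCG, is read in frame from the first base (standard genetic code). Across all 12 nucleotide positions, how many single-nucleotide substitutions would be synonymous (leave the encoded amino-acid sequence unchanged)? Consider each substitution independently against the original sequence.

Codon 1 (TCT, Ser): 3 synonymous substitutions.
Codon 2 (TGG, Trp): 0 synonymous substitutions.
Codon 3 (AGG, Arg): 2 synonymous substitutions.
Codon 4 (TCG, Ser): 3 synonymous substitutions.
Total: 3 + 0 + 2 + 3 = 8.

8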